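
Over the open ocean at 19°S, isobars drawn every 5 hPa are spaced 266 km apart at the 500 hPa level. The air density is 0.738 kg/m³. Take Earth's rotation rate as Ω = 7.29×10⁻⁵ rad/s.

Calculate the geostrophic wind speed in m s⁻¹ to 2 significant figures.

54 m s⁻¹

Coriolis parameter at 19°S:
f = 2Ω sin φ = 2 × 7.29×10⁻⁵ × sin 19° = 4.75×10⁻⁵ s⁻¹
Pressure gradient: |∂P/∂n| = 500 Pa / 266000 m = 1.88×10⁻³ Pa/m
Geostrophic balance (pressure-gradient force = Coriolis force):
V_g = (1/(fρ)) |∂P/∂n| = 1.88×10⁻³ / (4.75×10⁻⁵ × 0.738) = 53.7 m/s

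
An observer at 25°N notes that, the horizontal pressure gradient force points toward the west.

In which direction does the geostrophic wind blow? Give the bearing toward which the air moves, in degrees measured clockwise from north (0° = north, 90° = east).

000°

The pressure-gradient force points toward the west (bearing 270°).
Geostrophic balance: in the Northern Hemisphere the Coriolis force deflects motion to the right, so the geostrophic wind blows 90° to the right of the pressure-gradient force (low pressure on the left).
Rotating 270° by 90° clockwise gives 000° — the wind blows toward the north.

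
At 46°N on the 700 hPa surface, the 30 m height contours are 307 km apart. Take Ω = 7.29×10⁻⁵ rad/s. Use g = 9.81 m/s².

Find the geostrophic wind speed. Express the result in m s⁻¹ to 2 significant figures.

9.1 m s⁻¹

Coriolis parameter at 46°N:
f = 2Ω sin φ = 2 × 7.29×10⁻⁵ × sin 46° = 1.05×10⁻⁴ s⁻¹
Height gradient: |∂Z/∂n| = 30 m / 307000 m = 9.77×10⁻⁵
On a pressure surface, geostrophic balance gives V_g = (g/f)|∂Z/∂n|:
V_g = 9.81 × 9.77×10⁻⁵ / 1.05×10⁻⁴ = 9.14 m/s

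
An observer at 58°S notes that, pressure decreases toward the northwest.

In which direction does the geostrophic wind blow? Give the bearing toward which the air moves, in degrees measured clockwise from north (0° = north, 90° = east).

225°

The pressure-gradient force points toward the northwest (bearing 315°).
Geostrophic balance: in the Southern Hemisphere the Coriolis force deflects motion to the left, so the geostrophic wind blows 90° to the left of the pressure-gradient force (low pressure on the right).
Rotating 315° by 90° counterclockwise gives 225° — the wind blows toward the southwest.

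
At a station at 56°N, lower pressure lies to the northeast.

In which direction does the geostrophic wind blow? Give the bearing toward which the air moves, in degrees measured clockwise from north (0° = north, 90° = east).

The pressure-gradient force points toward the northeast (bearing 045°).
Geostrophic balance: in the Northern Hemisphere the Coriolis force deflects motion to the right, so the geostrophic wind blows 90° to the right of the pressure-gradient force (low pressure on the left).
Rotating 045° by 90° clockwise gives 135° — the wind blows toward the southeast.

135°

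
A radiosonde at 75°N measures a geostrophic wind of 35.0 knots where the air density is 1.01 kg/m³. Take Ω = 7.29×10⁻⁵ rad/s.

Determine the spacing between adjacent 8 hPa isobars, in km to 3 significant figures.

312 km

Coriolis parameter at 75°N:
f = 2Ω sin φ = 2 × 7.29×10⁻⁵ × sin 75° = 1.41×10⁻⁴ s⁻¹
Wind speed in SI: 35.0 knots = 18.0 m/s
Geostrophic balance rearranged: |∂P/∂n| = f ρ V_g
|∂P/∂n| = 1.41×10⁻⁴ × 1.01 × 18.0 = 2.56×10⁻³ Pa/m
Isobar spacing: Δn = ΔP/|∂P/∂n| = 800 Pa / 2.56×10⁻³ Pa/m = 312364 m ≈ 312 km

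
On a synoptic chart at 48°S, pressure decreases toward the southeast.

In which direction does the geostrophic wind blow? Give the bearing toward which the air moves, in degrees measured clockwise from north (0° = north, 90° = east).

The pressure-gradient force points toward the southeast (bearing 135°).
Geostrophic balance: in the Southern Hemisphere the Coriolis force deflects motion to the left, so the geostrophic wind blows 90° to the left of the pressure-gradient force (low pressure on the right).
Rotating 135° by 90° counterclockwise gives 045° — the wind blows toward the northeast.

045°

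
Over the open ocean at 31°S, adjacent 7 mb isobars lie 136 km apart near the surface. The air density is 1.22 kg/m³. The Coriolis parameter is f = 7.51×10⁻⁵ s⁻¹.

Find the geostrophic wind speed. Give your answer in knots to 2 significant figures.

110 knots

Pressure gradient: |∂P/∂n| = 700 Pa / 136000 m = 5.15×10⁻³ Pa/m
Geostrophic balance (pressure-gradient force = Coriolis force):
V_g = (1/(fρ)) |∂P/∂n| = 5.15×10⁻³ / (7.51×10⁻⁵ × 1.22) = 56.2 m/s
Converting: 56.2 m/s × 1.944 = 110 knots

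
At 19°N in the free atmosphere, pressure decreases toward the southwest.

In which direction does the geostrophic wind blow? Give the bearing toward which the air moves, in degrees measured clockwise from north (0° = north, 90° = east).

315°

The pressure-gradient force points toward the southwest (bearing 225°).
Geostrophic balance: in the Northern Hemisphere the Coriolis force deflects motion to the right, so the geostrophic wind blows 90° to the right of the pressure-gradient force (low pressure on the left).
Rotating 225° by 90° clockwise gives 315° — the wind blows toward the northwest.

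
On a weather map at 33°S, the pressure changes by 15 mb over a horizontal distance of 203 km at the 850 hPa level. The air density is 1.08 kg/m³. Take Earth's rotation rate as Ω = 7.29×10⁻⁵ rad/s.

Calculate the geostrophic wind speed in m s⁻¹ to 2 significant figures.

Coriolis parameter at 33°S:
f = 2Ω sin φ = 2 × 7.29×10⁻⁵ × sin 33° = 7.94×10⁻⁵ s⁻¹
Pressure gradient: |∂P/∂n| = 1500 Pa / 203000 m = 7.39×10⁻³ Pa/m
Geostrophic balance (pressure-gradient force = Coriolis force):
V_g = (1/(fρ)) |∂P/∂n| = 7.39×10⁻³ / (7.94×10⁻⁵ × 1.08) = 86.2 m/s

86 m s⁻¹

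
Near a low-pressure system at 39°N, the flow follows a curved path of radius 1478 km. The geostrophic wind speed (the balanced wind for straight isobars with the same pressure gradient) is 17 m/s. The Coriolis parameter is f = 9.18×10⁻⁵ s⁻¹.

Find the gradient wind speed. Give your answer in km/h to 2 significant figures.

55 km/h

Around a low, centrifugal force acts outward with Coriolis, so pressure-gradient force balances both:
(1/ρ)|∂P/∂n| = fV + V²/R  →  V² + fR·V − fR·V_g = 0
With fR = 9.18×10⁻⁵ × 1478×10³ m = 136 m/s:
V = [−fR + √((fR)² + 4 fR V_g)]/2 = [−136 + √(136² + 4×136×17)]/2 = 15.3 m/s
Subgeostrophic (V < V_g = 17 m/s), as expected around a low.
Converting: 15.3 m/s × 3.6 = 55 km/h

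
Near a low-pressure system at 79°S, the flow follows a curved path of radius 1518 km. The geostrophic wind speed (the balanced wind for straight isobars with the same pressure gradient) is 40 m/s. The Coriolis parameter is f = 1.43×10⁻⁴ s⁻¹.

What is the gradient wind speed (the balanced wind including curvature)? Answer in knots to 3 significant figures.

Around a low, centrifugal force acts outward with Coriolis, so pressure-gradient force balances both:
(1/ρ)|∂P/∂n| = fV + V²/R  →  V² + fR·V − fR·V_g = 0
With fR = 1.43×10⁻⁴ × 1518×10³ m = 217 m/s:
V = [−fR + √((fR)² + 4 fR V_g)]/2 = [−217 + √(217² + 4×217×40)]/2 = 34.5 m/s
Subgeostrophic (V < V_g = 40 m/s), as expected around a low.
Converting: 34.5 m/s × 1.944 = 67.1 knots

67.1 knots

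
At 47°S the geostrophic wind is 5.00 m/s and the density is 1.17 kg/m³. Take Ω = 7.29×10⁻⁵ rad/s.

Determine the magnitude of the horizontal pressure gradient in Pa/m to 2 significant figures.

Coriolis parameter at 47°S:
f = 2Ω sin φ = 2 × 7.29×10⁻⁵ × sin 47° = 1.07×10⁻⁴ s⁻¹
Geostrophic balance rearranged: |∂P/∂n| = f ρ V_g
|∂P/∂n| = 1.07×10⁻⁴ × 1.17 × 5.00 = 6.24×10⁻⁴ Pa/m

6.2×10⁻⁴ Pa/m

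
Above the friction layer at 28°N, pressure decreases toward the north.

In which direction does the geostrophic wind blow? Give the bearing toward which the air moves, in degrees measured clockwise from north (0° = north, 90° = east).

090°

The pressure-gradient force points toward the north (bearing 000°).
Geostrophic balance: in the Northern Hemisphere the Coriolis force deflects motion to the right, so the geostrophic wind blows 90° to the right of the pressure-gradient force (low pressure on the left).
Rotating 000° by 90° clockwise gives 090° — the wind blows toward the east.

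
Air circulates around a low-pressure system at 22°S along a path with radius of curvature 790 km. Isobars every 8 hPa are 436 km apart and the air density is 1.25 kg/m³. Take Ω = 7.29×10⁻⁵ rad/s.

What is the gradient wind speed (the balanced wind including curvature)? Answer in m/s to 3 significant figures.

Coriolis parameter at 22°S:
f = 2Ω sin φ = 2 × 7.29×10⁻⁵ × sin 22° = 5.46×10⁻⁵ s⁻¹
Pressure gradient: |∂P/∂n| = 800 Pa / 436000 m = 1.83×10⁻³ Pa/m
Geostrophic speed: V_g = |∂P/∂n|/(fρ) = 1.83×10⁻³/(5.46×10⁻⁵ × 1.25) = 26.9 m/s
Around a low, centrifugal force acts outward with Coriolis, so pressure-gradient force balances both:
(1/ρ)|∂P/∂n| = fV + V²/R  →  V² + fR·V − fR·V_g = 0
With fR = 5.46×10⁻⁵ × 790×10³ m = 43.1 m/s:
V = [−fR + √((fR)² + 4 fR V_g)]/2 = [−43.1 + √(43.1² + 4×43.1×26.9)]/2 = 18.7 m/s
Subgeostrophic (V < V_g = 26.9 m/s), as expected around a low.

18.7 m/s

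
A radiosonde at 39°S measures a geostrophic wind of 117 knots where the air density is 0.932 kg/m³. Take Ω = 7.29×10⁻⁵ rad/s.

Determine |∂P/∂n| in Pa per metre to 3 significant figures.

5.15×10⁻³ Pa/m

Coriolis parameter at 39°S:
f = 2Ω sin φ = 2 × 7.29×10⁻⁵ × sin 39° = 9.18×10⁻⁵ s⁻¹
Wind speed in SI: 117 knots = 60.2 m/s
Geostrophic balance rearranged: |∂P/∂n| = f ρ V_g
|∂P/∂n| = 9.18×10⁻⁵ × 0.932 × 60.2 = 5.15×10⁻³ Pa/m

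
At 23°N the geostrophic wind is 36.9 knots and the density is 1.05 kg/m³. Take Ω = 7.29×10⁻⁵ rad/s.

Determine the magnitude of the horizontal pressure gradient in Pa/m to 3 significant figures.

1.14×10⁻³ Pa/m

Coriolis parameter at 23°N:
f = 2Ω sin φ = 2 × 7.29×10⁻⁵ × sin 23° = 5.70×10⁻⁵ s⁻¹
Wind speed in SI: 36.9 knots = 19.0 m/s
Geostrophic balance rearranged: |∂P/∂n| = f ρ V_g
|∂P/∂n| = 5.70×10⁻⁵ × 1.05 × 19.0 = 1.14×10⁻³ Pa/m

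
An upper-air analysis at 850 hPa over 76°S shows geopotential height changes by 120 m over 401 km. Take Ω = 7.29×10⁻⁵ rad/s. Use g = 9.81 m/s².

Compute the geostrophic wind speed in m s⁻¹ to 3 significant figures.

Coriolis parameter at 76°S:
f = 2Ω sin φ = 2 × 7.29×10⁻⁵ × sin 76° = 1.41×10⁻⁴ s⁻¹
Height gradient: |∂Z/∂n| = 120 m / 401000 m = 2.99×10⁻⁴
On a pressure surface, geostrophic balance gives V_g = (g/f)|∂Z/∂n|:
V_g = 9.81 × 2.99×10⁻⁴ / 1.41×10⁻⁴ = 20.8 m/s

20.8 m s⁻¹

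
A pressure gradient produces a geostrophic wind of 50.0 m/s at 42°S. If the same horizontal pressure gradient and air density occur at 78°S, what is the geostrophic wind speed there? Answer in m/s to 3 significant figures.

With the same pressure gradient and density, V_g ∝ 1/f ∝ 1/sin φ.
V₂ = V₁ · sin φ₁ / sin φ₂ = 50.0 × sin 42° / sin 78°
V₂ = 50.0 × 0.6691/0.9781 = 34.2 m/s

34.2 m/s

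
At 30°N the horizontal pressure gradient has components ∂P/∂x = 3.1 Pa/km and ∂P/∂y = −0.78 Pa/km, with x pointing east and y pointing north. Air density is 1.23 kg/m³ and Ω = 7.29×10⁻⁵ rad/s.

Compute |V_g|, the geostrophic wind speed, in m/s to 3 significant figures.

Coriolis parameter at 30°N:
f = 2Ω sin φ = 2 × 7.29×10⁻⁵ × sin 30° = 7.29×10⁻⁵ s⁻¹
Component geostrophic relations (x east, y north):
u_g = −(1/(fρ)) ∂P/∂y,  v_g = (1/(fρ)) ∂P/∂x
u_g = −(−0.78×10⁻³)/(7.29×10⁻⁵ × 1.23) = 8.70 m/s;  v_g = (3.1×10⁻³)/(7.29×10⁻⁵ × 1.23) = 34.6 m/s
|V_g| = √(u_g² + v_g²) = 35.6 m/s

35.6 m/s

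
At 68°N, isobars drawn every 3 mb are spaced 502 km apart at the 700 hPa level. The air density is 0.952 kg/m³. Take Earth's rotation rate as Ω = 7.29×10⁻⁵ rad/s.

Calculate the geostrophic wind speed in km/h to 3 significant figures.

Coriolis parameter at 68°N:
f = 2Ω sin φ = 2 × 7.29×10⁻⁵ × sin 68° = 1.35×10⁻⁴ s⁻¹
Pressure gradient: |∂P/∂n| = 300 Pa / 502000 m = 5.98×10⁻⁴ Pa/m
Geostrophic balance (pressure-gradient force = Coriolis force):
V_g = (1/(fρ)) |∂P/∂n| = 5.98×10⁻⁴ / (1.35×10⁻⁴ × 0.952) = 4.64 m/s
Converting: 4.64 m/s × 3.6 = 16.7 km/h

16.7 km/h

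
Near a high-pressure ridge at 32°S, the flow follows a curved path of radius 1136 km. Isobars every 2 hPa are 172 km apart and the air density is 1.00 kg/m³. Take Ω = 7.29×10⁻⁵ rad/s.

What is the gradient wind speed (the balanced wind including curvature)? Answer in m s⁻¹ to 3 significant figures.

19.3 m s⁻¹

Coriolis parameter at 32°S:
f = 2Ω sin φ = 2 × 7.29×10⁻⁵ × sin 32° = 7.73×10⁻⁵ s⁻¹
Pressure gradient: |∂P/∂n| = 200 Pa / 172000 m = 1.16×10⁻³ Pa/m
Geostrophic speed: V_g = |∂P/∂n|/(fρ) = 1.16×10⁻³/(7.73×10⁻⁵ × 1.00) = 15.0 m/s
Around a high, pressure-gradient force acts outward with centrifugal, so Coriolis balances both:
fV = (1/ρ)|∂P/∂n| + V²/R  →  V² − fR·V + fR·V_g = 0
With fR = 7.73×10⁻⁵ × 1136×10³ m = 87.8 m/s:
V = [fR − √((fR)² − 4 fR V_g)]/2 = [87.8 − √(87.8² − 4×87.8×15)]/2 = 19.3 m/s
Supergeostrophic (V > V_g = 15 m/s), as expected around a high.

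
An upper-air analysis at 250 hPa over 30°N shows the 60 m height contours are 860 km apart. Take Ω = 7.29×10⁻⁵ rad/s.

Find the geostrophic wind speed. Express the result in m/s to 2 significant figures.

Coriolis parameter at 30°N:
f = 2Ω sin φ = 2 × 7.29×10⁻⁵ × sin 30° = 7.29×10⁻⁵ s⁻¹
Height gradient: |∂Z/∂n| = 60 m / 860000 m = 6.98×10⁻⁵
On a pressure surface, geostrophic balance gives V_g = (g/f)|∂Z/∂n|:
V_g = 9.81 × 6.98×10⁻⁵ / 7.29×10⁻⁵ = 9.39 m/s

9.4 m/s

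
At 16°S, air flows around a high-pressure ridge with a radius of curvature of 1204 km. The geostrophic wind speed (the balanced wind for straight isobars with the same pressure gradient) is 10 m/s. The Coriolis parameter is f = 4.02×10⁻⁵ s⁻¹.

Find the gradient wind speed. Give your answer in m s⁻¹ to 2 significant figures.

14 m s⁻¹

Around a high, pressure-gradient force acts outward with centrifugal, so Coriolis balances both:
fV = (1/ρ)|∂P/∂n| + V²/R  →  V² − fR·V + fR·V_g = 0
With fR = 4.02×10⁻⁵ × 1204×10³ m = 48.4 m/s:
V = [fR − √((fR)² − 4 fR V_g)]/2 = [48.4 − √(48.4² − 4×48.4×10)]/2 = 14.1 m/s
Supergeostrophic (V > V_g = 10 m/s), as expected around a high.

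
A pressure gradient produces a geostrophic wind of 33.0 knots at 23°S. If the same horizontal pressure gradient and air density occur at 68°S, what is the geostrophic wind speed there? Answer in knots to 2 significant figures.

With the same pressure gradient and density, V_g ∝ 1/f ∝ 1/sin φ.
V₂ = V₁ · sin φ₁ / sin φ₂ = 33.0 × sin 23° / sin 68°
V₂ = 33.0 × 0.3907/0.9272 = 14 knots

14 knots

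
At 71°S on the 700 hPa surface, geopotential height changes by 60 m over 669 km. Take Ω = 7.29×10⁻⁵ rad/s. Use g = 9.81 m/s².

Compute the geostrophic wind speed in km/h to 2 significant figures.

23 km/h

Coriolis parameter at 71°S:
f = 2Ω sin φ = 2 × 7.29×10⁻⁵ × sin 71° = 1.38×10⁻⁴ s⁻¹
Height gradient: |∂Z/∂n| = 60 m / 669000 m = 8.97×10⁻⁵
On a pressure surface, geostrophic balance gives V_g = (g/f)|∂Z/∂n|:
V_g = 9.81 × 8.97×10⁻⁵ / 1.38×10⁻⁴ = 6.38 m/s
Converting: 6.38 m/s × 3.6 = 23 km/h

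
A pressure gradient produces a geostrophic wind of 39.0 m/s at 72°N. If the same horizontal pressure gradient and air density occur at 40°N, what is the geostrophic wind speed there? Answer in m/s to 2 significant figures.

58 m/s

With the same pressure gradient and density, V_g ∝ 1/f ∝ 1/sin φ.
V₂ = V₁ · sin φ₁ / sin φ₂ = 39.0 × sin 72° / sin 40°
V₂ = 39.0 × 0.9511/0.6428 = 58 m/s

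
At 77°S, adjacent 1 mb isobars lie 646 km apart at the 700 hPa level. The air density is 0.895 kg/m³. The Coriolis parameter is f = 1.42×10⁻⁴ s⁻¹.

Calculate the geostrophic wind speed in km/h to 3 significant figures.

4.38 km/h

Pressure gradient: |∂P/∂n| = 100 Pa / 646000 m = 1.55×10⁻⁴ Pa/m
Geostrophic balance (pressure-gradient force = Coriolis force):
V_g = (1/(fρ)) |∂P/∂n| = 1.55×10⁻⁴ / (1.42×10⁻⁴ × 0.895) = 1.22 m/s
Converting: 1.22 m/s × 3.6 = 4.38 km/h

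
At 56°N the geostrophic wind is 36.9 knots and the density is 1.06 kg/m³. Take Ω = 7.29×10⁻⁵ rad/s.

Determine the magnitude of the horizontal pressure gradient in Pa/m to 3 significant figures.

2.43×10⁻³ Pa/m

Coriolis parameter at 56°N:
f = 2Ω sin φ = 2 × 7.29×10⁻⁵ × sin 56° = 1.21×10⁻⁴ s⁻¹
Wind speed in SI: 36.9 knots = 19.0 m/s
Geostrophic balance rearranged: |∂P/∂n| = f ρ V_g
|∂P/∂n| = 1.21×10⁻⁴ × 1.06 × 19.0 = 2.43×10⁻³ Pa/m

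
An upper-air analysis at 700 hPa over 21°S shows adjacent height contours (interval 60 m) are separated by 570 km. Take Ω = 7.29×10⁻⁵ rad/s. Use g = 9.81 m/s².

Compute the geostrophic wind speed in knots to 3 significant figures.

Coriolis parameter at 21°S:
f = 2Ω sin φ = 2 × 7.29×10⁻⁵ × sin 21° = 5.23×10⁻⁵ s⁻¹
Height gradient: |∂Z/∂n| = 60 m / 570000 m = 1.05×10⁻⁴
On a pressure surface, geostrophic balance gives V_g = (g/f)|∂Z/∂n|:
V_g = 9.81 × 1.05×10⁻⁴ / 5.23×10⁻⁵ = 19.8 m/s
Converting: 19.8 m/s × 1.944 = 38.4 knots

38.4 knots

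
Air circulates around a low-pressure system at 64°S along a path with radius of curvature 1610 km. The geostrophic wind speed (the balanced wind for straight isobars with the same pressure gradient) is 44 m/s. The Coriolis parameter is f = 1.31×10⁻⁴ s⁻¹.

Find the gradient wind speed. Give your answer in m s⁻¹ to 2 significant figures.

Around a low, centrifugal force acts outward with Coriolis, so pressure-gradient force balances both:
(1/ρ)|∂P/∂n| = fV + V²/R  →  V² + fR·V − fR·V_g = 0
With fR = 1.31×10⁻⁴ × 1610×10³ m = 211 m/s:
V = [−fR + √((fR)² + 4 fR V_g)]/2 = [−211 + √(211² + 4×211×44)]/2 = 37.4 m/s
Subgeostrophic (V < V_g = 44 m/s), as expected around a low.

37 m s⁻¹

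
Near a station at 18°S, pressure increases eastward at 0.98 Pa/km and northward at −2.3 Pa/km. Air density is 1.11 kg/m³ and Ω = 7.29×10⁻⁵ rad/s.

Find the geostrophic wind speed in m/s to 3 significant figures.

Coriolis parameter at 18°S:
f = 2Ω sin φ = 2 × 7.29×10⁻⁵ × sin 18° = 4.51×10⁻⁵ s⁻¹
In the Southern Hemisphere f is negative: f = −4.51×10⁻⁵ s⁻¹.
Component geostrophic relations (x east, y north):
u_g = −(1/(fρ)) ∂P/∂y,  v_g = (1/(fρ)) ∂P/∂x
u_g = −(−2.3×10⁻³)/(−4.51×10⁻⁵ × 1.11) = −46.0 m/s;  v_g = (0.98×10⁻³)/(−4.51×10⁻⁵ × 1.11) = −19.6 m/s
|V_g| = √(u_g² + v_g²) = 50.0 m/s

50.0 m/s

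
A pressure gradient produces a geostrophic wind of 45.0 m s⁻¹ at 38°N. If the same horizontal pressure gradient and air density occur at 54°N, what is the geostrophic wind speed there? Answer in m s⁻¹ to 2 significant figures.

34 m s⁻¹

With the same pressure gradient and density, V_g ∝ 1/f ∝ 1/sin φ.
V₂ = V₁ · sin φ₁ / sin φ₂ = 45.0 × sin 38° / sin 54°
V₂ = 45.0 × 0.6157/0.8090 = 34 m s⁻¹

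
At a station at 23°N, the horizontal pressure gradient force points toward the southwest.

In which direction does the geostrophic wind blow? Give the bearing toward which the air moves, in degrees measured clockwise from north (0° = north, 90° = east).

315°

The pressure-gradient force points toward the southwest (bearing 225°).
Geostrophic balance: in the Northern Hemisphere the Coriolis force deflects motion to the right, so the geostrophic wind blows 90° to the right of the pressure-gradient force (low pressure on the left).
Rotating 225° by 90° clockwise gives 315° — the wind blows toward the northwest.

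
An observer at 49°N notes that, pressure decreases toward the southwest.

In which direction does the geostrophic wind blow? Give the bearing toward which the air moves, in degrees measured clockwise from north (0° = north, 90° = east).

315°

The pressure-gradient force points toward the southwest (bearing 225°).
Geostrophic balance: in the Northern Hemisphere the Coriolis force deflects motion to the right, so the geostrophic wind blows 90° to the right of the pressure-gradient force (low pressure on the left).
Rotating 225° by 90° clockwise gives 315° — the wind blows toward the northwest.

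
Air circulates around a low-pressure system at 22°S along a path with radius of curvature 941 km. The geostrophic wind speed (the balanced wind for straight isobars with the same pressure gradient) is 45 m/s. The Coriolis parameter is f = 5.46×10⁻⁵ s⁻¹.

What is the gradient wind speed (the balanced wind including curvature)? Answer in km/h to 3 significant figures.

Around a low, centrifugal force acts outward with Coriolis, so pressure-gradient force balances both:
(1/ρ)|∂P/∂n| = fV + V²/R  →  V² + fR·V − fR·V_g = 0
With fR = 5.46×10⁻⁵ × 941×10³ m = 51.4 m/s:
V = [−fR + √((fR)² + 4 fR V_g)]/2 = [−51.4 + √(51.4² + 4×51.4×45)]/2 = 28.8 m/s
Subgeostrophic (V < V_g = 45 m/s), as expected around a low.
Converting: 28.8 m/s × 3.6 = 104 km/h

104 km/h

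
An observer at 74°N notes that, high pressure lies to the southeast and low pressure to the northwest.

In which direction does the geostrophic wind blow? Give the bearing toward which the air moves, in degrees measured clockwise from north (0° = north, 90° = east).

045°

The pressure-gradient force points toward the northwest (bearing 315°).
Geostrophic balance: in the Northern Hemisphere the Coriolis force deflects motion to the right, so the geostrophic wind blows 90° to the right of the pressure-gradient force (low pressure on the left).
Rotating 315° by 90° clockwise gives 045° — the wind blows toward the northeast.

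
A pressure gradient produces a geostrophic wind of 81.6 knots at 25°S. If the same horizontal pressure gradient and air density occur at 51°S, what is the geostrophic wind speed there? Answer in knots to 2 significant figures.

44 knots

With the same pressure gradient and density, V_g ∝ 1/f ∝ 1/sin φ.
V₂ = V₁ · sin φ₁ / sin φ₂ = 81.6 × sin 25° / sin 51°
V₂ = 81.6 × 0.4226/0.7771 = 44 knots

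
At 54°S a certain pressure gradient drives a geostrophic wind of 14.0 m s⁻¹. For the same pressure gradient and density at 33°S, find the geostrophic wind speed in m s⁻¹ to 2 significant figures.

21 m s⁻¹

With the same pressure gradient and density, V_g ∝ 1/f ∝ 1/sin φ.
V₂ = V₁ · sin φ₁ / sin φ₂ = 14.0 × sin 54° / sin 33°
V₂ = 14.0 × 0.8090/0.5446 = 21 m s⁻¹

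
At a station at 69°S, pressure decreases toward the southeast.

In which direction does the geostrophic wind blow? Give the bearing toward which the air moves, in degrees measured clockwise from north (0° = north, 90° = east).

045°

The pressure-gradient force points toward the southeast (bearing 135°).
Geostrophic balance: in the Southern Hemisphere the Coriolis force deflects motion to the left, so the geostrophic wind blows 90° to the left of the pressure-gradient force (low pressure on the right).
Rotating 135° by 90° counterclockwise gives 045° — the wind blows toward the northeast.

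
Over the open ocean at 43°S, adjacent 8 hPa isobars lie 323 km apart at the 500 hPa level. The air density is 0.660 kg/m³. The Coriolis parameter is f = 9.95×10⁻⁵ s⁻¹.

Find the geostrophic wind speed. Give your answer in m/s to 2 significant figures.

Pressure gradient: |∂P/∂n| = 800 Pa / 323000 m = 2.48×10⁻³ Pa/m
Geostrophic balance (pressure-gradient force = Coriolis force):
V_g = (1/(fρ)) |∂P/∂n| = 2.48×10⁻³ / (9.95×10⁻⁵ × 0.660) = 37.7 m/s

38 m/s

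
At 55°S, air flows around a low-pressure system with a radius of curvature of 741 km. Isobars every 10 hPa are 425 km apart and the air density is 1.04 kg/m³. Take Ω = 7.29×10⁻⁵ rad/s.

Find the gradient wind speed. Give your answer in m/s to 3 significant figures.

Coriolis parameter at 55°S:
f = 2Ω sin φ = 2 × 7.29×10⁻⁵ × sin 55° = 1.19×10⁻⁴ s⁻¹
Pressure gradient: |∂P/∂n| = 1000 Pa / 425000 m = 2.35×10⁻³ Pa/m
Geostrophic speed: V_g = |∂P/∂n|/(fρ) = 2.35×10⁻³/(1.19×10⁻⁴ × 1.04) = 18.9 m/s
Around a low, centrifugal force acts outward with Coriolis, so pressure-gradient force balances both:
(1/ρ)|∂P/∂n| = fV + V²/R  →  V² + fR·V − fR·V_g = 0
With fR = 1.19×10⁻⁴ × 741×10³ m = 88.5 m/s:
V = [−fR + √((fR)² + 4 fR V_g)]/2 = [−88.5 + √(88.5² + 4×88.5×18.9)]/2 = 16 m/s
Subgeostrophic (V < V_g = 18.9 m/s), as expected around a low.

16.0 m/s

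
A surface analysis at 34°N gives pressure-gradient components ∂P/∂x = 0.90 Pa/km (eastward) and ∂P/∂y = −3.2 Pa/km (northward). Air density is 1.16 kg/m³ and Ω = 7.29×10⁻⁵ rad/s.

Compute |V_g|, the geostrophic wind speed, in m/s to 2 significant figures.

35 m/s

Coriolis parameter at 34°N:
f = 2Ω sin φ = 2 × 7.29×10⁻⁵ × sin 34° = 8.15×10⁻⁵ s⁻¹
Component geostrophic relations (x east, y north):
u_g = −(1/(fρ)) ∂P/∂y,  v_g = (1/(fρ)) ∂P/∂x
u_g = −(−3.2×10⁻³)/(8.15×10⁻⁵ × 1.16) = 33.8 m/s;  v_g = (0.90×10⁻³)/(8.15×10⁻⁵ × 1.16) = 9.52 m/s
|V_g| = √(u_g² + v_g²) = 35.1 m/s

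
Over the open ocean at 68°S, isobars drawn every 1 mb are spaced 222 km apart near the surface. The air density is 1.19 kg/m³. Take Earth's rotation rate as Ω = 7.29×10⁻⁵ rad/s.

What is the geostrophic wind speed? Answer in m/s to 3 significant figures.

Coriolis parameter at 68°S:
f = 2Ω sin φ = 2 × 7.29×10⁻⁵ × sin 68° = 1.35×10⁻⁴ s⁻¹
Pressure gradient: |∂P/∂n| = 100 Pa / 222000 m = 4.50×10⁻⁴ Pa/m
Geostrophic balance (pressure-gradient force = Coriolis force):
V_g = (1/(fρ)) |∂P/∂n| = 4.50×10⁻⁴ / (1.35×10⁻⁴ × 1.19) = 2.80 m/s

2.80 m/s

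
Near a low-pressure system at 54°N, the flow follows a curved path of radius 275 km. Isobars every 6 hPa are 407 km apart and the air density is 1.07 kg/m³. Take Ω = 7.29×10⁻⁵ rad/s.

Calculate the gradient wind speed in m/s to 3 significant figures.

Coriolis parameter at 54°N:
f = 2Ω sin φ = 2 × 7.29×10⁻⁵ × sin 54° = 1.18×10⁻⁴ s⁻¹
Pressure gradient: |∂P/∂n| = 600 Pa / 407000 m = 1.47×10⁻³ Pa/m
Geostrophic speed: V_g = |∂P/∂n|/(fρ) = 1.47×10⁻³/(1.18×10⁻⁴ × 1.07) = 11.7 m/s
Around a low, centrifugal force acts outward with Coriolis, so pressure-gradient force balances both:
(1/ρ)|∂P/∂n| = fV + V²/R  →  V² + fR·V − fR·V_g = 0
With fR = 1.18×10⁻⁴ × 275×10³ m = 32.4 m/s:
V = [−fR + √((fR)² + 4 fR V_g)]/2 = [−32.4 + √(32.4² + 4×32.4×11.7)]/2 = 9.12 m/s
Subgeostrophic (V < V_g = 11.7 m/s), as expected around a low.

9.12 m/s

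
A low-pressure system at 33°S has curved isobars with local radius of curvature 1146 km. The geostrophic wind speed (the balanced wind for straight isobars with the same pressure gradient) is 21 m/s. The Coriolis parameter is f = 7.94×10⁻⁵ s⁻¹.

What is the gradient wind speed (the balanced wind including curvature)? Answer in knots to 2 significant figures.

34 knots

Around a low, centrifugal force acts outward with Coriolis, so pressure-gradient force balances both:
(1/ρ)|∂P/∂n| = fV + V²/R  →  V² + fR·V − fR·V_g = 0
With fR = 7.94×10⁻⁵ × 1146×10³ m = 91.0 m/s:
V = [−fR + √((fR)² + 4 fR V_g)]/2 = [−91.0 + √(91.0² + 4×91.0×21)]/2 = 17.6 m/s
Subgeostrophic (V < V_g = 21 m/s), as expected around a low.
Converting: 17.6 m/s × 1.944 = 34 knots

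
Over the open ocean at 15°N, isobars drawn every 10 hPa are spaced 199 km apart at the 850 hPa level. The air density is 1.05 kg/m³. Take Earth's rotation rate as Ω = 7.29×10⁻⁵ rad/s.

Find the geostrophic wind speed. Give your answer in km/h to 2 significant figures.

Coriolis parameter at 15°N:
f = 2Ω sin φ = 2 × 7.29×10⁻⁵ × sin 15° = 3.77×10⁻⁵ s⁻¹
Pressure gradient: |∂P/∂n| = 1000 Pa / 199000 m = 5.03×10⁻³ Pa/m
Geostrophic balance (pressure-gradient force = Coriolis force):
V_g = (1/(fρ)) |∂P/∂n| = 5.03×10⁻³ / (3.77×10⁻⁵ × 1.05) = 127 m/s
Converting: 127 m/s × 3.6 = 460 km/h

460 km/h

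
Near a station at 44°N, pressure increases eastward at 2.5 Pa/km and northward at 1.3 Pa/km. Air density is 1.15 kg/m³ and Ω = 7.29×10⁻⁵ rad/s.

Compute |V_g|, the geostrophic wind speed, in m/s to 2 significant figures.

24 m/s

Coriolis parameter at 44°N:
f = 2Ω sin φ = 2 × 7.29×10⁻⁵ × sin 44° = 1.01×10⁻⁴ s⁻¹
Component geostrophic relations (x east, y north):
u_g = −(1/(fρ)) ∂P/∂y,  v_g = (1/(fρ)) ∂P/∂x
u_g = −(1.3×10⁻³)/(1.01×10⁻⁴ × 1.15) = −11.2 m/s;  v_g = (2.5×10⁻³)/(1.01×10⁻⁴ × 1.15) = 21.5 m/s
|V_g| = √(u_g² + v_g²) = 24.2 m/s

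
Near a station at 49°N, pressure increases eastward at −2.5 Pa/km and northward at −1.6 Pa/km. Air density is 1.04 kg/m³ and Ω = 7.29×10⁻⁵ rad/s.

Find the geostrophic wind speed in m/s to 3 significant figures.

Coriolis parameter at 49°N:
f = 2Ω sin φ = 2 × 7.29×10⁻⁵ × sin 49° = 1.10×10⁻⁴ s⁻¹
Component geostrophic relations (x east, y north):
u_g = −(1/(fρ)) ∂P/∂y,  v_g = (1/(fρ)) ∂P/∂x
u_g = −(−1.6×10⁻³)/(1.10×10⁻⁴ × 1.04) = 14.0 m/s;  v_g = (−2.5×10⁻³)/(1.10×10⁻⁴ × 1.04) = −21.8 m/s
|V_g| = √(u_g² + v_g²) = 25.9 m/s

25.9 m/s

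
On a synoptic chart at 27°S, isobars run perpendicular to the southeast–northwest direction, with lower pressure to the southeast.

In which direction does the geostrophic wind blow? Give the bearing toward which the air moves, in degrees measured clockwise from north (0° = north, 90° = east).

The pressure-gradient force points toward the southeast (bearing 135°).
Geostrophic balance: in the Southern Hemisphere the Coriolis force deflects motion to the left, so the geostrophic wind blows 90° to the left of the pressure-gradient force (low pressure on the right).
Rotating 135° by 90° counterclockwise gives 045° — the wind blows toward the northeast.

045°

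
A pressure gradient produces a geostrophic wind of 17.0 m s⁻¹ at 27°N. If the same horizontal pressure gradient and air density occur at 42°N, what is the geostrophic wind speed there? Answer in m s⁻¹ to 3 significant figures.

With the same pressure gradient and density, V_g ∝ 1/f ∝ 1/sin φ.
V₂ = V₁ · sin φ₁ / sin φ₂ = 17.0 × sin 27° / sin 42°
V₂ = 17.0 × 0.4540/0.6691 = 11.5 m s⁻¹

11.5 m s⁻¹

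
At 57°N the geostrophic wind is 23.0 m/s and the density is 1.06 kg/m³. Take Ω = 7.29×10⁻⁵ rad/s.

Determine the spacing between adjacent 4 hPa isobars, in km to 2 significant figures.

Coriolis parameter at 57°N:
f = 2Ω sin φ = 2 × 7.29×10⁻⁵ × sin 57° = 1.22×10⁻⁴ s⁻¹
Geostrophic balance rearranged: |∂P/∂n| = f ρ V_g
|∂P/∂n| = 1.22×10⁻⁴ × 1.06 × 23.0 = 2.98×10⁻³ Pa/m
Isobar spacing: Δn = ΔP/|∂P/∂n| = 400 Pa / 2.98×10⁻³ Pa/m = 134177 m ≈ 130 km

130 km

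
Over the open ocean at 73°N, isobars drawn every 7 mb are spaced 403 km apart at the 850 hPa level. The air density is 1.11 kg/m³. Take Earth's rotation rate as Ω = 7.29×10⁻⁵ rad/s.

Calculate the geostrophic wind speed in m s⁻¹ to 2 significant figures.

11 m s⁻¹

Coriolis parameter at 73°N:
f = 2Ω sin φ = 2 × 7.29×10⁻⁵ × sin 73° = 1.39×10⁻⁴ s⁻¹
Pressure gradient: |∂P/∂n| = 700 Pa / 403000 m = 1.74×10⁻³ Pa/m
Geostrophic balance (pressure-gradient force = Coriolis force):
V_g = (1/(fρ)) |∂P/∂n| = 1.74×10⁻³ / (1.39×10⁻⁴ × 1.11) = 11.2 m/s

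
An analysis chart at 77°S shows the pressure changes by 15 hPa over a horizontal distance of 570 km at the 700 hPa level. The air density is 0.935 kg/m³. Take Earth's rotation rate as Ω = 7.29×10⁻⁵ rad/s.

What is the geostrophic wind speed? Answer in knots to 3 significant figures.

Coriolis parameter at 77°S:
f = 2Ω sin φ = 2 × 7.29×10⁻⁵ × sin 77° = 1.42×10⁻⁴ s⁻¹
Pressure gradient: |∂P/∂n| = 1500 Pa / 570000 m = 2.63×10⁻³ Pa/m
Geostrophic balance (pressure-gradient force = Coriolis force):
V_g = (1/(fρ)) |∂P/∂n| = 2.63×10⁻³ / (1.42×10⁻⁴ × 0.935) = 19.8 m/s
Converting: 19.8 m/s × 1.944 = 38.5 knots

38.5 knots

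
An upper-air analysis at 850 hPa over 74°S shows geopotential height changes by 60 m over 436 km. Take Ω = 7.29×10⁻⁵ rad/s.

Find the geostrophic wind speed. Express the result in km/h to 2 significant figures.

Coriolis parameter at 74°S:
f = 2Ω sin φ = 2 × 7.29×10⁻⁵ × sin 74° = 1.40×10⁻⁴ s⁻¹
Height gradient: |∂Z/∂n| = 60 m / 436000 m = 1.38×10⁻⁴
On a pressure surface, geostrophic balance gives V_g = (g/f)|∂Z/∂n|:
V_g = 9.81 × 1.38×10⁻⁴ / 1.40×10⁻⁴ = 9.63 m/s
Converting: 9.63 m/s × 3.6 = 35 km/h

35 km/h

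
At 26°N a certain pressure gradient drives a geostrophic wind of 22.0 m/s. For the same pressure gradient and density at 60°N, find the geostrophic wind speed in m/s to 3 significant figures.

With the same pressure gradient and density, V_g ∝ 1/f ∝ 1/sin φ.
V₂ = V₁ · sin φ₁ / sin φ₂ = 22.0 × sin 26° / sin 60°
V₂ = 22.0 × 0.4384/0.8660 = 11.1 m/s

11.1 m/s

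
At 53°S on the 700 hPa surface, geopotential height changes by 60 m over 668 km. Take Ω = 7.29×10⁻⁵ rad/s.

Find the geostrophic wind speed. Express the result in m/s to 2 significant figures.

7.6 m/s

Coriolis parameter at 53°S:
f = 2Ω sin φ = 2 × 7.29×10⁻⁵ × sin 53° = 1.16×10⁻⁴ s⁻¹
Height gradient: |∂Z/∂n| = 60 m / 668000 m = 8.98×10⁻⁵
On a pressure surface, geostrophic balance gives V_g = (g/f)|∂Z/∂n|:
V_g = 9.81 × 8.98×10⁻⁵ / 1.16×10⁻⁴ = 7.57 m/s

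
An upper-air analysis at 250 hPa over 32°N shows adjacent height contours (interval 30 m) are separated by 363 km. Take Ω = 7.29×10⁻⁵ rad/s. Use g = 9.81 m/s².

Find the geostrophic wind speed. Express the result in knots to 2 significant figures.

20 knots

Coriolis parameter at 32°N:
f = 2Ω sin φ = 2 × 7.29×10⁻⁵ × sin 32° = 7.73×10⁻⁵ s⁻¹
Height gradient: |∂Z/∂n| = 30 m / 363000 m = 8.26×10⁻⁵
On a pressure surface, geostrophic balance gives V_g = (g/f)|∂Z/∂n|:
V_g = 9.81 × 8.26×10⁻⁵ / 7.73×10⁻⁵ = 10.5 m/s
Converting: 10.5 m/s × 1.944 = 20 knots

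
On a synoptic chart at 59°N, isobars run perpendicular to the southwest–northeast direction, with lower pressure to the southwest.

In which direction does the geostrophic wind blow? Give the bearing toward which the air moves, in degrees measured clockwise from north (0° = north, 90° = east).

315°

The pressure-gradient force points toward the southwest (bearing 225°).
Geostrophic balance: in the Northern Hemisphere the Coriolis force deflects motion to the right, so the geostrophic wind blows 90° to the right of the pressure-gradient force (low pressure on the left).
Rotating 225° by 90° clockwise gives 315° — the wind blows toward the northwest.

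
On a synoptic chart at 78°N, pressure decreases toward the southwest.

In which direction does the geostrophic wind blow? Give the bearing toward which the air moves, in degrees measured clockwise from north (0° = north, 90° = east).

The pressure-gradient force points toward the southwest (bearing 225°).
Geostrophic balance: in the Northern Hemisphere the Coriolis force deflects motion to the right, so the geostrophic wind blows 90° to the right of the pressure-gradient force (low pressure on the left).
Rotating 225° by 90° clockwise gives 315° — the wind blows toward the northwest.

315°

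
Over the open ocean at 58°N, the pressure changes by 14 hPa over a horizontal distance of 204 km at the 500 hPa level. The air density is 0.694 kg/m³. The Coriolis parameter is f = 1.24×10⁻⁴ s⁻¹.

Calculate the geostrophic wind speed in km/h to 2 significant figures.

Pressure gradient: |∂P/∂n| = 1400 Pa / 204000 m = 6.86×10⁻³ Pa/m
Geostrophic balance (pressure-gradient force = Coriolis force):
V_g = (1/(fρ)) |∂P/∂n| = 6.86×10⁻³ / (1.24×10⁻⁴ × 0.694) = 79.7 m/s
Converting: 79.7 m/s × 3.6 = 290 km/h

290 km/h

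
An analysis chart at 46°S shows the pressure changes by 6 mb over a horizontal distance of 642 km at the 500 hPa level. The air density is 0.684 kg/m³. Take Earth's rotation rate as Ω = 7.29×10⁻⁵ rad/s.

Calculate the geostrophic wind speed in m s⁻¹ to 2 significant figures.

Coriolis parameter at 46°S:
f = 2Ω sin φ = 2 × 7.29×10⁻⁵ × sin 46° = 1.05×10⁻⁴ s⁻¹
Pressure gradient: |∂P/∂n| = 600 Pa / 642000 m = 9.35×10⁻⁴ Pa/m
Geostrophic balance (pressure-gradient force = Coriolis force):
V_g = (1/(fρ)) |∂P/∂n| = 9.35×10⁻⁴ / (1.05×10⁻⁴ × 0.684) = 13.0 m/s

13 m s⁻¹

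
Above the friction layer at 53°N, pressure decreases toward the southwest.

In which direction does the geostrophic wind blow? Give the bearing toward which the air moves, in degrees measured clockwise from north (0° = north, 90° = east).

315°

The pressure-gradient force points toward the southwest (bearing 225°).
Geostrophic balance: in the Northern Hemisphere the Coriolis force deflects motion to the right, so the geostrophic wind blows 90° to the right of the pressure-gradient force (low pressure on the left).
Rotating 225° by 90° clockwise gives 315° — the wind blows toward the northwest.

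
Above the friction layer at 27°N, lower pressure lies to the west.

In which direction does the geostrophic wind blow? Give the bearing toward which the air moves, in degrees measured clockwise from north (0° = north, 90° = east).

000°

The pressure-gradient force points toward the west (bearing 270°).
Geostrophic balance: in the Northern Hemisphere the Coriolis force deflects motion to the right, so the geostrophic wind blows 90° to the right of the pressure-gradient force (low pressure on the left).
Rotating 270° by 90° clockwise gives 000° — the wind blows toward the north.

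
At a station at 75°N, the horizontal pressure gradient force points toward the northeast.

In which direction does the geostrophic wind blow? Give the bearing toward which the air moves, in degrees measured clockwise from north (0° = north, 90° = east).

The pressure-gradient force points toward the northeast (bearing 045°).
Geostrophic balance: in the Northern Hemisphere the Coriolis force deflects motion to the right, so the geostrophic wind blows 90° to the right of the pressure-gradient force (low pressure on the left).
Rotating 045° by 90° clockwise gives 135° — the wind blows toward the southeast.

135°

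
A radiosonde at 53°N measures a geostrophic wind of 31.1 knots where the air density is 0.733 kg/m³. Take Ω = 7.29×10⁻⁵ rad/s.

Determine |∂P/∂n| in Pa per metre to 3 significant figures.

1.37×10⁻³ Pa/m

Coriolis parameter at 53°N:
f = 2Ω sin φ = 2 × 7.29×10⁻⁵ × sin 53° = 1.16×10⁻⁴ s⁻¹
Wind speed in SI: 31.1 knots = 16.0 m/s
Geostrophic balance rearranged: |∂P/∂n| = f ρ V_g
|∂P/∂n| = 1.16×10⁻⁴ × 0.733 × 16.0 = 1.37×10⁻³ Pa/m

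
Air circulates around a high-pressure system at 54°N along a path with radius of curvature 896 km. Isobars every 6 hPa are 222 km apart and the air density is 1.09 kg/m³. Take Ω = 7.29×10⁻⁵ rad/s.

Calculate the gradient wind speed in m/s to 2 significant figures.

Coriolis parameter at 54°N:
f = 2Ω sin φ = 2 × 7.29×10⁻⁵ × sin 54° = 1.18×10⁻⁴ s⁻¹
Pressure gradient: |∂P/∂n| = 600 Pa / 222000 m = 2.70×10⁻³ Pa/m
Geostrophic speed: V_g = |∂P/∂n|/(fρ) = 2.70×10⁻³/(1.18×10⁻⁴ × 1.09) = 21.0 m/s
Around a high, pressure-gradient force acts outward with centrifugal, so Coriolis balances both:
fV = (1/ρ)|∂P/∂n| + V²/R  →  V² − fR·V + fR·V_g = 0
With fR = 1.18×10⁻⁴ × 896×10³ m = 106 m/s:
V = [fR − √((fR)² − 4 fR V_g)]/2 = [106 − √(106² − 4×106×21)]/2 = 29 m/s
Supergeostrophic (V > V_g = 21 m/s), as expected around a high.

29 m/s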